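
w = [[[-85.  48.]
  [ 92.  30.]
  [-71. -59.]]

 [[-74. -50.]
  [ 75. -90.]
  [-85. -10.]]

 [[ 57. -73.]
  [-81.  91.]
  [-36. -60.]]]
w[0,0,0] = -85.0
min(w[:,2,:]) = -85.0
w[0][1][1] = 30.0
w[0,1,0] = 92.0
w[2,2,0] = -36.0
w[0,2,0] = -71.0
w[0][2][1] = -59.0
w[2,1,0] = -81.0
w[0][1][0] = 92.0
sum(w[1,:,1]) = -150.0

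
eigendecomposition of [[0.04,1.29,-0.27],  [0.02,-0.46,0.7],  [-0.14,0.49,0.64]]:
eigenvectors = [[0.44, -0.98, -0.83], [0.43, -0.17, 0.51], [0.79, -0.13, -0.25]]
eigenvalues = [0.83, 0.22, -0.83]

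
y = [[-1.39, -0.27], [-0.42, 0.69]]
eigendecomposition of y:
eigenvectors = [[-0.98, 0.13], [-0.19, -0.99]]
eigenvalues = [-1.44, 0.74]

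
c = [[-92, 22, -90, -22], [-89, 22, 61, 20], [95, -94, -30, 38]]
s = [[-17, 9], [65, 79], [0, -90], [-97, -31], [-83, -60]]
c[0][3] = -22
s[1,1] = 79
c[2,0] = 95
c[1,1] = 22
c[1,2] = 61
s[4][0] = -83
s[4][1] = -60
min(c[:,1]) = -94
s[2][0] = 0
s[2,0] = 0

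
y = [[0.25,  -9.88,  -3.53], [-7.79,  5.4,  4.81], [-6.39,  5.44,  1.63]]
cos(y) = [[0.44, 1.19, -0.02],[0.68, -0.28, -0.18],[0.67, 0.32, -0.67]]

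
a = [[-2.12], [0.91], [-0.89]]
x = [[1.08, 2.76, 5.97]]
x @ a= [[-5.09]]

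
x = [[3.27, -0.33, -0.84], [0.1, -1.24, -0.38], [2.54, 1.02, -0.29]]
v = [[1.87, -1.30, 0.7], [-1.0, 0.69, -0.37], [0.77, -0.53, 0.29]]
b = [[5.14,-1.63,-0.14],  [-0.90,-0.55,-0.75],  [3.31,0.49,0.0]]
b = v + x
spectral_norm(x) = 4.24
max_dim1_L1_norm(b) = 6.91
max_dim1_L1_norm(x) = 4.44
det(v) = -0.00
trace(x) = 1.74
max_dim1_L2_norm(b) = 5.39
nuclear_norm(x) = 5.91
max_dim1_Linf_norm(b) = 5.14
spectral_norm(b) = 6.27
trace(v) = 2.85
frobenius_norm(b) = 6.48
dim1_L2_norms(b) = [5.39, 1.29, 3.35]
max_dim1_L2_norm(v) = 2.38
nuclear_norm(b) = 8.39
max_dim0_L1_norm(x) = 5.91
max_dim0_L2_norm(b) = 6.18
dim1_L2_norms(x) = [3.39, 1.3, 2.75]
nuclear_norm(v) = 2.88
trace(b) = 4.59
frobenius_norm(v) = 2.87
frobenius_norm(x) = 4.56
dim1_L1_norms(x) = [4.44, 1.72, 3.85]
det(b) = 5.74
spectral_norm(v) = 2.87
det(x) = 0.02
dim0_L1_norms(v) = [3.64, 2.52, 1.36]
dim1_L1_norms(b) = [6.91, 2.2, 3.8]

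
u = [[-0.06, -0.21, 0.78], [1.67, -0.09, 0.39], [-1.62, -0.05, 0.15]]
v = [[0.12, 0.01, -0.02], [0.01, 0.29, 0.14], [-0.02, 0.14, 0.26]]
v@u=[[0.04, -0.03, 0.09], [0.26, -0.04, 0.14], [-0.19, -0.02, 0.08]]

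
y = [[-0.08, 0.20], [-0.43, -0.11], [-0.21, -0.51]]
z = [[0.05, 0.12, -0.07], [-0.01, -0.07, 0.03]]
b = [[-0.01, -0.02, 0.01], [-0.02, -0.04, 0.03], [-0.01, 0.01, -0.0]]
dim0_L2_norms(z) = [0.05, 0.14, 0.08]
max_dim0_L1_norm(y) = 0.82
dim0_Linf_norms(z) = [0.05, 0.12, 0.07]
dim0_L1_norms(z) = [0.06, 0.19, 0.1]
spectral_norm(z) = 0.17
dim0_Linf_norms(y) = [0.43, 0.51]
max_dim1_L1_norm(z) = 0.24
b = y @ z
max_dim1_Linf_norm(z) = 0.12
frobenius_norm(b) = 0.06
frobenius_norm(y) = 0.74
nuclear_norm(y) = 1.01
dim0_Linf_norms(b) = [0.02, 0.04, 0.03]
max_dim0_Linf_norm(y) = 0.51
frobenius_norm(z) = 0.17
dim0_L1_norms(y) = [0.72, 0.82]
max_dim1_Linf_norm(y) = 0.51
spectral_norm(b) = 0.06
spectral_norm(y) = 0.65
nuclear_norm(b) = 0.08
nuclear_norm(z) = 0.18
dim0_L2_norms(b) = [0.02, 0.05, 0.03]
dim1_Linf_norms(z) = [0.12, 0.07]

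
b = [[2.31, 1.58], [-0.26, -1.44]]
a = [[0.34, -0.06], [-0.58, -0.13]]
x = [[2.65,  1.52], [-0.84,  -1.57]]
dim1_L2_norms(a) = [0.35, 0.59]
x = b + a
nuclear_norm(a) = 0.79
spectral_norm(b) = 3.01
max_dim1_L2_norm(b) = 2.8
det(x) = -2.88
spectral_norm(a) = 0.68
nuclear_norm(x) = 4.27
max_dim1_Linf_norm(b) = 2.31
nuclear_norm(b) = 3.98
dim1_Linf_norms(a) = [0.34, 0.58]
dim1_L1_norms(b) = [3.89, 1.7]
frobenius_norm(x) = 3.54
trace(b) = 0.87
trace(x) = 1.08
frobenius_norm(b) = 3.16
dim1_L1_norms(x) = [4.17, 2.41]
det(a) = -0.08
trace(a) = 0.21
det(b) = -2.92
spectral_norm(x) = 3.43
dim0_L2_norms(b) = [2.32, 2.14]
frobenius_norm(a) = 0.69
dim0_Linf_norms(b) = [2.31, 1.58]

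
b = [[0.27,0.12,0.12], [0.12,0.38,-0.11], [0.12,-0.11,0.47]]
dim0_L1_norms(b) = [0.51, 0.61, 0.7]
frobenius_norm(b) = 0.72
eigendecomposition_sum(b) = [[0.07, -0.05, -0.04], [-0.05, 0.03, 0.03], [-0.04, 0.03, 0.02]] + [[0.18, 0.21, 0.06], [0.21, 0.24, 0.07], [0.06, 0.07, 0.02]] + [[0.02, -0.05, 0.09], [-0.05, 0.1, -0.21], [0.09, -0.21, 0.43]]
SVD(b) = [[0.19, 0.64, -0.75], [-0.43, 0.74, 0.52], [0.88, 0.22, 0.42]] @ diag([0.550280056423572, 0.4505425786727424, 0.11917736490368573]) @ [[0.19, -0.43, 0.88], [0.64, 0.74, 0.22], [-0.75, 0.52, 0.42]]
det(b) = 0.03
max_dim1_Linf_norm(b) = 0.47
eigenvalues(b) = [0.12, 0.45, 0.55]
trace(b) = 1.12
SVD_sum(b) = [[0.02, -0.05, 0.09], [-0.05, 0.10, -0.21], [0.09, -0.21, 0.43]] + [[0.18, 0.21, 0.06],[0.21, 0.24, 0.07],[0.06, 0.07, 0.02]] + [[0.07, -0.05, -0.04], [-0.05, 0.03, 0.03], [-0.04, 0.03, 0.02]]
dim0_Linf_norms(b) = [0.27, 0.38, 0.47]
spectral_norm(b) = 0.55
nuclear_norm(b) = 1.12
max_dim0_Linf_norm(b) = 0.47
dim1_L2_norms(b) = [0.32, 0.41, 0.5]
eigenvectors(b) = [[-0.75, 0.64, 0.19], [0.52, 0.74, -0.43], [0.42, 0.22, 0.88]]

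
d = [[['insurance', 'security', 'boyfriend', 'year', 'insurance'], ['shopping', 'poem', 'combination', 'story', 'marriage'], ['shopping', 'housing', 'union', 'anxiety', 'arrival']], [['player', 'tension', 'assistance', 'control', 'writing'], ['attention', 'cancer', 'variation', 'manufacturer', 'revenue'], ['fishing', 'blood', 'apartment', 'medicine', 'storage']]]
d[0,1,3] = 'story'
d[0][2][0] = 'shopping'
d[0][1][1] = 'poem'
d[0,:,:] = [['insurance', 'security', 'boyfriend', 'year', 'insurance'], ['shopping', 'poem', 'combination', 'story', 'marriage'], ['shopping', 'housing', 'union', 'anxiety', 'arrival']]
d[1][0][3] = 'control'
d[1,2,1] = 'blood'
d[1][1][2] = 'variation'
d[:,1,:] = [['shopping', 'poem', 'combination', 'story', 'marriage'], ['attention', 'cancer', 'variation', 'manufacturer', 'revenue']]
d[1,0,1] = 'tension'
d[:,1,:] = [['shopping', 'poem', 'combination', 'story', 'marriage'], ['attention', 'cancer', 'variation', 'manufacturer', 'revenue']]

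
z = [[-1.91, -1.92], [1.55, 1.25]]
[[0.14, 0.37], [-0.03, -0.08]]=z@[[0.19, 0.52], [-0.26, -0.71]]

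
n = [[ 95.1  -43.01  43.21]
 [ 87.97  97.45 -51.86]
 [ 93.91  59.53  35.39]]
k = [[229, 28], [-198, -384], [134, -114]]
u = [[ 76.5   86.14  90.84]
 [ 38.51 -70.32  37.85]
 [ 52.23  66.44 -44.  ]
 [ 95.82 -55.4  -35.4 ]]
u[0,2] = 90.84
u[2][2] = -44.0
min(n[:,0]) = 87.97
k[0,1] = 28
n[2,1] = 59.53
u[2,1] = 66.44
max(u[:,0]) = 95.82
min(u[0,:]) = 76.5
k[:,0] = [229, -198, 134]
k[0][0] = 229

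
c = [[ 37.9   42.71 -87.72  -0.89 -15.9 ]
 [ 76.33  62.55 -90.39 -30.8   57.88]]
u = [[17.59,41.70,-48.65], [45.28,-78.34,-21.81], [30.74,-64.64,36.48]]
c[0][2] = -87.72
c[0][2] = -87.72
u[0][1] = 41.7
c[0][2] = -87.72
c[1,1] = 62.55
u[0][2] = -48.65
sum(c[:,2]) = -178.11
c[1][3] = -30.8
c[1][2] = -90.39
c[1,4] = 57.88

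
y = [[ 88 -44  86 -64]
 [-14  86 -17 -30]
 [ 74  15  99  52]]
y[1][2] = -17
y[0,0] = 88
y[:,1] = [-44, 86, 15]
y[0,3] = -64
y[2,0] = 74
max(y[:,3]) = 52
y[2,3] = 52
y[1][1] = 86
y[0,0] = 88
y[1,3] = -30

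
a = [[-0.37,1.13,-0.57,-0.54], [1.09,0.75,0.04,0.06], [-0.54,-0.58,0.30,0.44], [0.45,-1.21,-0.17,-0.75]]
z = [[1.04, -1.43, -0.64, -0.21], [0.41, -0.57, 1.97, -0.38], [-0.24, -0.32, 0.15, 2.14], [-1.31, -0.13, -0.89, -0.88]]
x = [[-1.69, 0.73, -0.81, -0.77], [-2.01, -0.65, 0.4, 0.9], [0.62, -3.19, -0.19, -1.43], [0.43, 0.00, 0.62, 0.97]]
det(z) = -11.42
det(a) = 0.01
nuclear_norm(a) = 4.46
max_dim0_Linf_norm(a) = 1.21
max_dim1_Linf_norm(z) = 2.14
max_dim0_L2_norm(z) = 2.35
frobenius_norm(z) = 4.02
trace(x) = -1.56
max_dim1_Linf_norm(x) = 3.19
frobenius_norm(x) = 4.92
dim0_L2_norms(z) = [1.74, 1.58, 2.26, 2.35]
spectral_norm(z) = 2.51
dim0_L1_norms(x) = [4.75, 4.57, 2.02, 4.07]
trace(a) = -0.07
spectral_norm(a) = 1.94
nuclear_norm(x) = 8.29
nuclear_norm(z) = 7.73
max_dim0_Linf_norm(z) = 2.14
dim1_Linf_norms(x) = [1.69, 2.01, 3.19, 0.97]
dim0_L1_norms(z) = [3.0, 2.45, 3.65, 3.61]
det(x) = -0.19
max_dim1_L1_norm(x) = 5.43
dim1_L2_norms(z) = [1.89, 2.13, 2.18, 1.82]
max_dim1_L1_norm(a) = 2.61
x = z @ a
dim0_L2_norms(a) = [1.35, 1.91, 0.67, 1.03]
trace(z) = -0.26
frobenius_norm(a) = 2.64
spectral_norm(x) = 3.65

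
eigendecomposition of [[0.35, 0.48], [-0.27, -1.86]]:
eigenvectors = [[0.99, -0.22], [-0.12, 0.98]]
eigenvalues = [0.29, -1.8]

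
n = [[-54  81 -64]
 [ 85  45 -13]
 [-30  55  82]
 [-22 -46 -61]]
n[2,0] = -30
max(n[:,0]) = 85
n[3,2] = -61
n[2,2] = 82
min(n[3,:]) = -61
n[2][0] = -30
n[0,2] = -64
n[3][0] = -22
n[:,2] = [-64, -13, 82, -61]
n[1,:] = [85, 45, -13]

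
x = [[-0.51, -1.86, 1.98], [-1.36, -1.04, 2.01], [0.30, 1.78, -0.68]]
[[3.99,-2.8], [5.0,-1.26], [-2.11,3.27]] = x @ [[-1.6, 0.14], [-0.47, 2.01], [1.16, 0.51]]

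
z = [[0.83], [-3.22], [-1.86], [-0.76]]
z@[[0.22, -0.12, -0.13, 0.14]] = [[0.18, -0.1, -0.11, 0.12], [-0.71, 0.39, 0.42, -0.45], [-0.41, 0.22, 0.24, -0.26], [-0.17, 0.09, 0.10, -0.11]]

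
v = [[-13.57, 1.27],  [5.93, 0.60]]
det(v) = -15.67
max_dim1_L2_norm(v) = 13.63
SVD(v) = [[-0.92, 0.40], [0.40, 0.92]] @ diag([14.838024591847898, 1.0562794193379959]) @ [[1.0, -0.06], [0.06, 1.0]]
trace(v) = -12.97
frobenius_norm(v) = 14.88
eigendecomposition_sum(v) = [[-13.61, 1.18], [5.50, -0.48]] + [[0.04, 0.09], [0.43, 1.08]]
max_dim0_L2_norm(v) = 14.81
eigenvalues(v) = [-14.08, 1.11]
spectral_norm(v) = 14.84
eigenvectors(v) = [[-0.93, -0.09],[0.37, -1.00]]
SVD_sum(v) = [[-13.6,0.85], [5.87,-0.37]] + [[0.03, 0.42], [0.06, 0.97]]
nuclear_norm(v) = 15.89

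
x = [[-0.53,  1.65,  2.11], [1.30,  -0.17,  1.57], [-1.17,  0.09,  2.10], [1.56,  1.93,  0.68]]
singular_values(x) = [3.82, 2.61, 1.63]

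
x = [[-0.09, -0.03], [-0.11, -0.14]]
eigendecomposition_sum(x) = [[-0.04, 0.01], [0.05, -0.02]] + [[-0.05, -0.04],[-0.16, -0.12]]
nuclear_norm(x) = 0.24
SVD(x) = [[-0.43, -0.9], [-0.90, 0.43]] @ diag([0.19608830035545172, 0.04742761288226668]) @ [[0.7, 0.71],[0.71, -0.70]]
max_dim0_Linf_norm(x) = 0.14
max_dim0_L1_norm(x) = 0.2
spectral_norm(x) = 0.20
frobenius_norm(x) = 0.20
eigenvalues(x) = [-0.05, -0.18]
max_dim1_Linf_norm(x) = 0.14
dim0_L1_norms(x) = [0.2, 0.17]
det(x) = 0.01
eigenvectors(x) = [[0.62, 0.32],[-0.78, 0.95]]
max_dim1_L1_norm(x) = 0.25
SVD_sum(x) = [[-0.06, -0.06], [-0.12, -0.13]] + [[-0.03, 0.03], [0.01, -0.01]]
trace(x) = -0.23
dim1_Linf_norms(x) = [0.09, 0.14]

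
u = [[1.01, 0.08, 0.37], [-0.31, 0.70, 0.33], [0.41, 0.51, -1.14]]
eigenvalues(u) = [(-1.3+0j), (0.93+0.13j), (0.93-0.13j)]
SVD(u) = [[-0.09, -0.97, 0.24], [0.15, 0.23, 0.96], [-0.99, 0.12, 0.12]] @ diag([1.323903682704854, 1.091318988638069, 0.8015621647498764]) @ [[-0.41, -0.31, 0.86],  [-0.91, 0.13, -0.39],  [-0.01, 0.94, 0.33]]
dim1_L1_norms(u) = [1.46, 1.34, 2.06]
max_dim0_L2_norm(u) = 1.24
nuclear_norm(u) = 3.22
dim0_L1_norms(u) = [1.73, 1.29, 1.84]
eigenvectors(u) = [[0.15+0.00j, -0.48-0.42j, -0.48+0.42j], [(0.18+0j), (0.76+0j), (0.76-0j)], [(-0.97+0j), 0.09-0.09j, (0.09+0.09j)]]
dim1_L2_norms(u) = [1.08, 0.83, 1.31]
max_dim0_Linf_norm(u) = 1.14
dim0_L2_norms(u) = [1.13, 0.87, 1.24]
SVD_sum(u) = [[0.05, 0.04, -0.10],[-0.08, -0.06, 0.17],[0.53, 0.4, -1.12]] + [[0.96,-0.14,0.41], [-0.23,0.03,-0.10], [-0.12,0.02,-0.05]] + [[-0.00,0.18,0.06], [-0.00,0.73,0.26], [-0.0,0.09,0.03]]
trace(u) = 0.57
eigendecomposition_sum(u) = [[(-0.04-0j), (-0.05+0j), (0.19-0j)], [(-0.05-0j), -0.06+0.00j, (0.23-0j)], [0.25+0.00j, 0.30-0.00j, (-1.2+0j)]] + [[(0.52-0.44j), (0.06-0.56j), 0.09-0.17j], [(-0.13+0.8j), (0.38+0.55j), 0.05+0.23j], [0.08+0.10j, (0.11+0.02j), (0.03+0.02j)]] + [[(0.52+0.44j), 0.06+0.56j, 0.09+0.17j], [(-0.13-0.8j), 0.38-0.55j, (0.05-0.23j)], [0.08-0.10j, (0.11-0.02j), (0.03-0.02j)]]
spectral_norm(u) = 1.32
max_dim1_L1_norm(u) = 2.06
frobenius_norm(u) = 1.89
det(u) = -1.16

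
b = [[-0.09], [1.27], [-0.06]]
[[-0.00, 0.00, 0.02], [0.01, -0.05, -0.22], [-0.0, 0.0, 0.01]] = b@[[0.01, -0.04, -0.17]]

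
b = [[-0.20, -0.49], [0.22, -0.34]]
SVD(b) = [[0.84,0.53], [0.53,-0.84]] @ diag([0.5980791528294291, 0.29394102631451824]) @ [[-0.09, -1.00],  [-1.0, 0.09]]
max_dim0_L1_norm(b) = 0.83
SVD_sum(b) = [[-0.04, -0.50], [-0.03, -0.32]] + [[-0.16, 0.01], [0.25, -0.02]]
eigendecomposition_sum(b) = [[-0.10+0.19j, -0.24-0.21j],[(0.11+0.09j), (-0.17+0.13j)]] + [[(-0.1-0.19j), -0.24+0.21j], [0.11-0.09j, -0.17-0.13j]]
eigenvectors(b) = [[(0.83+0j),(0.83-0j)], [(0.12-0.54j),(0.12+0.54j)]]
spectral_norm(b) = 0.60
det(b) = 0.18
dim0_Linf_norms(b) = [0.22, 0.49]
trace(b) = -0.54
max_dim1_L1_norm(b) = 0.69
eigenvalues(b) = [(-0.27+0.32j), (-0.27-0.32j)]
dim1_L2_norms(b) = [0.53, 0.4]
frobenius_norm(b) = 0.67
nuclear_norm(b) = 0.89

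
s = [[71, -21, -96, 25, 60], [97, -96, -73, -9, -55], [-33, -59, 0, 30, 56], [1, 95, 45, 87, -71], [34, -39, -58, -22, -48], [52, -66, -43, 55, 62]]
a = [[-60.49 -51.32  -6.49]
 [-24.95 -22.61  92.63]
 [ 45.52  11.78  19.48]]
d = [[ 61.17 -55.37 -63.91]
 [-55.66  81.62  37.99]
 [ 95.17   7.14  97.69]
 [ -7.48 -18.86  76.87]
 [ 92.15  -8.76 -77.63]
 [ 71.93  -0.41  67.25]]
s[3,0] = 1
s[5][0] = 52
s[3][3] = 87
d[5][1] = -0.41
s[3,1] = 95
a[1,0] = -24.95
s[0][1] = -21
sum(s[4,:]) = -133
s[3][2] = 45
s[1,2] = -73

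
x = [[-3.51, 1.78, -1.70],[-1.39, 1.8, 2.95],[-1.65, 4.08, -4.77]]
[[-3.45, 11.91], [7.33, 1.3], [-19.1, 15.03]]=x@[[-1.35, -2.10], [-1.79, 1.28], [2.94, -1.33]]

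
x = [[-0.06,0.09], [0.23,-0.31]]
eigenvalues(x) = [0.01, -0.38]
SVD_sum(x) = [[-0.06, 0.09], [0.23, -0.31]] + [[0.0, 0.00], [0.0, 0.0]]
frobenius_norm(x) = 0.40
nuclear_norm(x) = 0.41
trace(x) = -0.37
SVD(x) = [[-0.27,  0.96], [0.96,  0.27]] @ diag([0.40083980949099435, 0.005239000593944713]) @ [[0.59,-0.81], [0.81,0.59]]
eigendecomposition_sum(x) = [[0.00, 0.00],[0.00, 0.00]] + [[-0.06, 0.09], [0.23, -0.31]]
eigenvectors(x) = [[0.81, -0.27], [0.59, 0.96]]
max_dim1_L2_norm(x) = 0.39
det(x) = -0.00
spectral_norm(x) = 0.40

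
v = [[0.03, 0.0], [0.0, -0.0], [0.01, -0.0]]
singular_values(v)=[0.03, -0.0]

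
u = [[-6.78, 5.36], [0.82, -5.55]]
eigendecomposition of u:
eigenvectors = [[-0.96, -0.89], [0.28, -0.46]]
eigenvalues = [-8.35, -3.98]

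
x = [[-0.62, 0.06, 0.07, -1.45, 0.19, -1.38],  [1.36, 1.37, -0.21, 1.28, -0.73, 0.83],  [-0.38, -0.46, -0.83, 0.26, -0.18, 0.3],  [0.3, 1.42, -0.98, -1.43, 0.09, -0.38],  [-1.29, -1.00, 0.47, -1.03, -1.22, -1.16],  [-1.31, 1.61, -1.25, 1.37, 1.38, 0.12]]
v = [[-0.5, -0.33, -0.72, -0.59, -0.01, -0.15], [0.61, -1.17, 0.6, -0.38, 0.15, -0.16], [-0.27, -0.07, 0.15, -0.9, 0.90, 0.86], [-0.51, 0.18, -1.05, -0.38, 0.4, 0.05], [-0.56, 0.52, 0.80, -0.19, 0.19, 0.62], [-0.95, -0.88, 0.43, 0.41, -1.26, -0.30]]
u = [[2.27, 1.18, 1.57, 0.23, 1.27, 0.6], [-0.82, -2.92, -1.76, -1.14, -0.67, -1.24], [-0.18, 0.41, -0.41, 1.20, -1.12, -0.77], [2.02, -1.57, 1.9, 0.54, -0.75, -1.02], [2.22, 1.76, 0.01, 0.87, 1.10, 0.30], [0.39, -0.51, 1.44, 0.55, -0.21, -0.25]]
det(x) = 11.42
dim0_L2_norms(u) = [3.88, 3.99, 3.38, 2.04, 2.27, 1.92]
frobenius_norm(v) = 3.62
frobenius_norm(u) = 7.44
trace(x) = -2.61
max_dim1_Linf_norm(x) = 1.61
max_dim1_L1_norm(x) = 7.04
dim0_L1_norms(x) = [5.26, 5.92, 3.81, 6.82, 3.79, 4.17]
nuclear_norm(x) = 12.10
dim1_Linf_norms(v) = [0.72, 1.17, 0.9, 1.05, 0.8, 1.26]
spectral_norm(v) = 2.27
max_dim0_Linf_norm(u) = 2.92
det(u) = -3.10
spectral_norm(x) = 4.05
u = x @ v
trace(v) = -2.01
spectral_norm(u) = 5.64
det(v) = -0.27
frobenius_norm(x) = 5.83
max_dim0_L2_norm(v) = 1.68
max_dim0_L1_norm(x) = 6.82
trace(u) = 0.33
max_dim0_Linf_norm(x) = 1.61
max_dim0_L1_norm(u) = 8.35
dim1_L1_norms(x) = [3.77, 5.78, 2.41, 4.6, 6.17, 7.04]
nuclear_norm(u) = 14.05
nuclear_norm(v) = 7.47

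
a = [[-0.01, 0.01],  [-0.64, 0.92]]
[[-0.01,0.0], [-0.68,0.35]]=a @ [[0.86, -0.14], [-0.14, 0.28]]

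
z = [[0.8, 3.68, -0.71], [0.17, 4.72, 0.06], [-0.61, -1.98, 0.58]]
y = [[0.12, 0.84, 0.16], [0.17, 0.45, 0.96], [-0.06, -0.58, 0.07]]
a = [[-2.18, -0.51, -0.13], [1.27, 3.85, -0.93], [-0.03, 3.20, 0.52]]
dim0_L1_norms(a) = [3.48, 7.56, 1.58]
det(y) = 0.00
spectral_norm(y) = 1.30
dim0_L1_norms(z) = [1.58, 10.38, 1.35]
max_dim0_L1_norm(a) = 7.56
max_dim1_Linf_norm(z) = 4.72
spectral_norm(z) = 6.38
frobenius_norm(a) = 5.73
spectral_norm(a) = 5.21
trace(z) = 6.10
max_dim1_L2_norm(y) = 1.07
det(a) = -11.07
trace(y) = 0.64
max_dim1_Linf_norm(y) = 0.96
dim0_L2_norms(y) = [0.22, 1.12, 0.98]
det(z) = -0.02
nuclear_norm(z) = 7.35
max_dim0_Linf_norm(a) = 3.85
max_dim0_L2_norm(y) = 1.12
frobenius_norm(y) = 1.50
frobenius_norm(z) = 6.45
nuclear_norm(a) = 8.36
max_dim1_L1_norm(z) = 5.19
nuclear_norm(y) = 2.04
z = y @ a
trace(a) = 2.19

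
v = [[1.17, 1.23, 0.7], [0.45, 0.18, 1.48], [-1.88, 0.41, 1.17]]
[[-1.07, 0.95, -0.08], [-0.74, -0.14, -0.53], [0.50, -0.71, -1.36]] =v@[[-0.51, 0.34, 0.4], [-0.20, 0.60, -0.18], [-0.32, -0.27, -0.46]]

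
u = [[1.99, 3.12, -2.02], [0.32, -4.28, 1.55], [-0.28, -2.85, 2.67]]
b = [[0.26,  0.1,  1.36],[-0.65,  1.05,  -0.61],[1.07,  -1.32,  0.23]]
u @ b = [[-3.67, 6.14, 0.34], [4.52, -6.51, 3.40], [4.64, -6.54, 1.97]]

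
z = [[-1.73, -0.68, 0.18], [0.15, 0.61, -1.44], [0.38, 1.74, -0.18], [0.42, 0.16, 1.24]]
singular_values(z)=[2.45, 1.88, 1.17]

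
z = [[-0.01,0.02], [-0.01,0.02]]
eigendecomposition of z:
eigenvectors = [[-0.89,-0.71],[-0.45,-0.71]]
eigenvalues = [0.0, 0.01]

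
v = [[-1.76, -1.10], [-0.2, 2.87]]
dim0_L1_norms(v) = [1.96, 3.97]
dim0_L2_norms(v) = [1.77, 3.07]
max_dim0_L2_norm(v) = 3.07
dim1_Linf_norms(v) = [1.76, 2.87]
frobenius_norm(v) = 3.55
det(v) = -5.27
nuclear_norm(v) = 4.81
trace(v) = 1.11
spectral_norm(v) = 3.12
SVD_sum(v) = [[-0.29, -1.40], [0.56, 2.71]] + [[-1.47, 0.3], [-0.76, 0.16]]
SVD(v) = [[-0.46, 0.89], [0.89, 0.46]] @ diag([3.1190321038054893, 1.6900114601477425]) @ [[0.2, 0.98], [-0.98, 0.20]]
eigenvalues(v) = [-1.81, 2.92]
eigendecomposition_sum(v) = [[-1.79, -0.42], [-0.08, -0.02]] + [[0.03,-0.68], [-0.12,2.89]]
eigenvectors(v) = [[-1.00, 0.23], [-0.04, -0.97]]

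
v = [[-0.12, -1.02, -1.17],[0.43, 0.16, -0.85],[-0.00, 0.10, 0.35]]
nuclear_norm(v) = 2.54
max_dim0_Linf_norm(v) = 1.17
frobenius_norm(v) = 1.87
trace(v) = 0.39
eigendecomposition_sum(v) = [[(-0.08+0.3j),  (-0.52+0.04j),  (-0.74-0.51j)], [(0.23+0.02j),  (0.09+0.37j),  -0.28+0.60j], [(-0.01-0.03j),  (0.04-0.03j),  (0.09+0.01j)]] + [[-0.08-0.30j, (-0.52-0.04j), (-0.74+0.51j)], [0.23-0.02j, 0.09-0.37j, -0.28-0.60j], [-0.01+0.03j, (0.04+0.03j), 0.09-0.01j]] + [[0.03-0.00j, (0.02+0j), 0.32-0.00j], [(-0.03+0j), (-0.02-0j), -0.29+0.00j], [0.02-0.00j, 0.01+0.00j, (0.17-0j)]]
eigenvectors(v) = [[-0.80+0.00j, (-0.8-0j), (0.69+0j)], [0.10+0.58j, (0.1-0.58j), -0.62+0.00j], [0.07-0.04j, 0.07+0.04j, 0.36+0.00j]]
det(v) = 0.09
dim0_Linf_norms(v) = [0.43, 1.02, 1.17]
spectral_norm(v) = 1.70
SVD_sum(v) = [[0.05,-0.78,-1.30], [0.02,-0.34,-0.57], [-0.01,0.18,0.30]] + [[-0.18,  -0.23,  0.13], [0.40,  0.51,  -0.29], [-0.04,  -0.05,  0.03]] + [[0.01, -0.0, 0.00], [0.01, -0.01, 0.0], [0.05, -0.03, 0.02]]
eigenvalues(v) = [(0.11+0.69j), (0.11-0.69j), (0.18+0j)]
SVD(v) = [[0.90, -0.41, 0.15], [0.39, 0.91, 0.17], [-0.21, -0.09, 0.97]] @ diag([1.6970319618129392, 0.7778239288418987, 0.06536402914660437]) @ [[0.04, -0.51, -0.86], [0.56, 0.72, -0.41], [0.82, -0.47, 0.32]]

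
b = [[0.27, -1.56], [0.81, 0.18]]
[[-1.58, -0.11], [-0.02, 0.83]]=b@[[-0.24, 0.97], [0.97, 0.24]]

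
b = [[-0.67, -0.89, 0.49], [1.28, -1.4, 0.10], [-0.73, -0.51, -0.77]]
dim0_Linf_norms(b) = [1.28, 1.4, 0.77]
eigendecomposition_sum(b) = [[(-0.35+0.68j),-0.43-0.34j,(0.27+0.16j)], [(0.45+0.64j),-0.51+0.23j,0.27-0.17j], [-0.69+0.03j,0.07-0.49j,-0.00+0.28j]] + [[(-0.35-0.68j),-0.43+0.34j,(0.27-0.16j)],[0.45-0.64j,-0.51-0.23j,(0.27+0.17j)],[-0.69-0.03j,(0.07+0.49j),(-0-0.28j)]] + [[0.04-0.00j, (-0.04+0j), -0.04-0.00j], [0.38-0.00j, -0.38+0.00j, (-0.44-0j)], [(0.65-0j), -0.66+0.00j, (-0.76-0j)]]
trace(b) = -2.84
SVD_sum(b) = [[0.21, -0.25, 0.04], [1.18, -1.46, 0.24], [-0.1, 0.12, -0.02]] + [[-0.76, -0.64, -0.14], [0.07, 0.06, 0.01], [-0.75, -0.63, -0.13]] + [[-0.11, 0.01, 0.59], [0.03, -0.00, -0.15], [0.12, -0.01, -0.61]]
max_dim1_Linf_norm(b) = 1.4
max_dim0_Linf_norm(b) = 1.4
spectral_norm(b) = 1.93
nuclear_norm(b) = 4.22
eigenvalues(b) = [(-0.87+1.19j), (-0.87-1.19j), (-1.1+0j)]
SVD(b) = [[0.17, -0.71, -0.68], [0.98, 0.07, 0.18], [-0.08, -0.70, 0.71]] @ diag([1.92617792259991, 1.4118513146386005, 0.878586635364977]) @ [[0.62, -0.77, 0.13], [0.76, 0.64, 0.14], [0.19, -0.01, -0.98]]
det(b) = -2.39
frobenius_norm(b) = 2.54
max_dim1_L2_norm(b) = 1.9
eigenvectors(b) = [[-0.27-0.52j, -0.27+0.52j, 0.05+0.00j], [(-0.6+0j), (-0.6-0j), 0.50+0.00j], [0.29-0.45j, (0.29+0.45j), 0.86+0.00j]]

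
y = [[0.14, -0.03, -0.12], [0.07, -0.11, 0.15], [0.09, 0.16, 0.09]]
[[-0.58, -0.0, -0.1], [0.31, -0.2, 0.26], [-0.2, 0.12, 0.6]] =y @ [[-2.41, -0.16, 1.56], [-1.19, 1.09, 1.63], [2.32, -0.43, 2.21]]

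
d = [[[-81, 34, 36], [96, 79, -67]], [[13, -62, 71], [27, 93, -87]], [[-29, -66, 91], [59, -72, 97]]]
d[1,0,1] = -62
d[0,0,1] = 34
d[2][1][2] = 97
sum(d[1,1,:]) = 33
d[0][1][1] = 79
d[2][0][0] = -29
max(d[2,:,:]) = 97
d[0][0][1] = 34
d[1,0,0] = 13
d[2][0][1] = -66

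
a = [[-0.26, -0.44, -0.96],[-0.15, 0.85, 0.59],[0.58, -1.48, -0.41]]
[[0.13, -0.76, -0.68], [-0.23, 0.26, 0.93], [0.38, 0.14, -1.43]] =a @ [[0.66,0.63,-0.23], [0.10,-0.02,0.76], [-0.36,0.63,0.42]]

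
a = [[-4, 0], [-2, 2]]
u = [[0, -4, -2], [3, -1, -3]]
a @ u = [[0, 16, 8], [6, 6, -2]]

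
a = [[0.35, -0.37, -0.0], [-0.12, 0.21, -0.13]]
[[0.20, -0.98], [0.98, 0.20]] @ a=[[0.19, -0.28, 0.13],[0.32, -0.32, -0.03]]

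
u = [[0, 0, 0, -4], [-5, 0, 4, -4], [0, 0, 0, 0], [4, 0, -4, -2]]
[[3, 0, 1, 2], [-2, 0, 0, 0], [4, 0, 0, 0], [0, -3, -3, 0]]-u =[[3, 0, 1, 6], [3, 0, -4, 4], [4, 0, 0, 0], [-4, -3, 1, 2]]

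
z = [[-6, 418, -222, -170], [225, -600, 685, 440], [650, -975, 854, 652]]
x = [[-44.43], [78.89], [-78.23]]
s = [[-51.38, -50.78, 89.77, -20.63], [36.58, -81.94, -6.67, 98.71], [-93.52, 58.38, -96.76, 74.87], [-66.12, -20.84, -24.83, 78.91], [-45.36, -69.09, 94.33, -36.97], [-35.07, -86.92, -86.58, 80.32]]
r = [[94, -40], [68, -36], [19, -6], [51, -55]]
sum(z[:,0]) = 869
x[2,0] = -78.23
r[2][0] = 19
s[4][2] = 94.33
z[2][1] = -975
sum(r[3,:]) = -4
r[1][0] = 68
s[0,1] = -50.78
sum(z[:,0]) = 869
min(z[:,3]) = -170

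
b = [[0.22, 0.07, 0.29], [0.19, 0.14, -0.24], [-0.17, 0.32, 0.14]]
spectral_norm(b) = 0.43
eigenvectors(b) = [[(0.81+0j), (-0.08-0.48j), -0.08+0.48j], [(0.55+0j), (-0.17+0.52j), -0.17-0.52j], [(0.19+0j), (0.68+0j), (0.68-0j)]]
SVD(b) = [[-0.57, -0.77, 0.29], [0.37, 0.07, 0.92], [-0.73, 0.64, 0.25]] @ diag([0.4264116884915327, 0.3431841287149059, 0.3193708279038509]) @ [[0.16, -0.52, -0.84], [-0.77, 0.47, -0.44], [0.62, 0.72, -0.32]]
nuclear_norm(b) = 1.09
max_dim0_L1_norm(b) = 0.67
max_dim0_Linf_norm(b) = 0.32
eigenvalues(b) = [(0.34+0j), (0.08+0.36j), (0.08-0.36j)]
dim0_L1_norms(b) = [0.58, 0.53, 0.67]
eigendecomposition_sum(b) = [[0.20-0.00j, (0.18+0j), 0.07+0.00j], [(0.13-0j), (0.12+0j), 0.05+0.00j], [0.05-0.00j, (0.04+0j), (0.02+0j)]] + [[0.01+0.08j, -0.06-0.09j, 0.11-0.06j], [(0.03-0.08j), (0.01+0.12j), (-0.14+0.01j)], [-0.11-0.00j, 0.14-0.06j, 0.06+0.17j]] + [[(0.01-0.08j), -0.06+0.09j, (0.11+0.06j)],[(0.03+0.08j), 0.01-0.12j, (-0.14-0.01j)],[(-0.11+0j), 0.14+0.06j, (0.06-0.17j)]]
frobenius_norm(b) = 0.63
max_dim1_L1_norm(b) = 0.63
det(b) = 0.05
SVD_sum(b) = [[-0.04, 0.13, 0.20], [0.03, -0.08, -0.13], [-0.05, 0.16, 0.26]] + [[0.2, -0.12, 0.12], [-0.02, 0.01, -0.01], [-0.17, 0.1, -0.10]] + [[0.06, 0.07, -0.03], [0.18, 0.21, -0.09], [0.05, 0.06, -0.03]]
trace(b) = 0.50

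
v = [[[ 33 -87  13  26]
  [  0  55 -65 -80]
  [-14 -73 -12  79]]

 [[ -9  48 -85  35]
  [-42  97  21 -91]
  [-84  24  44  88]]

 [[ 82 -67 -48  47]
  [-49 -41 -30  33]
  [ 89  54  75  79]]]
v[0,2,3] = 79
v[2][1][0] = -49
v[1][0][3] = 35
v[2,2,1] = 54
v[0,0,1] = -87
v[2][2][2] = 75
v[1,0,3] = 35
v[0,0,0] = 33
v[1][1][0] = -42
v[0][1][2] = -65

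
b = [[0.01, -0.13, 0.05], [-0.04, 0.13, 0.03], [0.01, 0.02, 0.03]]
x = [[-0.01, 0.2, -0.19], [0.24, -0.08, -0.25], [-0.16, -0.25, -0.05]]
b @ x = [[-0.04, -0.00, 0.03], [0.03, -0.03, -0.03], [-0.0, -0.01, -0.01]]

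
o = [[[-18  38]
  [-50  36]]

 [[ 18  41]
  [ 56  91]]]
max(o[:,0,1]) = 41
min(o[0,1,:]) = -50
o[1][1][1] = 91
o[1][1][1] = 91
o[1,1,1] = 91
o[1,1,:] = [56, 91]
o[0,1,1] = 36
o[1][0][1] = 41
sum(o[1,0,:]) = 59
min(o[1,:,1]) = 41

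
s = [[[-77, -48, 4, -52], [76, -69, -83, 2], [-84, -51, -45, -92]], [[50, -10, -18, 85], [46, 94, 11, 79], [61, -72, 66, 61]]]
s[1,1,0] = 46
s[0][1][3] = 2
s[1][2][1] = -72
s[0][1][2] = -83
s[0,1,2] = -83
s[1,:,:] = [[50, -10, -18, 85], [46, 94, 11, 79], [61, -72, 66, 61]]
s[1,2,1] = -72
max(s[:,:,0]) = 76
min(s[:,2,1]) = -72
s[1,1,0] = 46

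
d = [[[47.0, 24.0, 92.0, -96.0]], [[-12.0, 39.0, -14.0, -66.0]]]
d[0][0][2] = 92.0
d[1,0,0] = -12.0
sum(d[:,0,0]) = 35.0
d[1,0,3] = -66.0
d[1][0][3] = -66.0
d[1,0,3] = -66.0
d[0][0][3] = -96.0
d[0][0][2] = 92.0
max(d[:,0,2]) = 92.0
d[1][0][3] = -66.0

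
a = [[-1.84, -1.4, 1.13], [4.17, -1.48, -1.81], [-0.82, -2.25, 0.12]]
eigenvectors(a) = [[0.50-0.09j, (0.5+0.09j), (0.23+0j)], [(0.04-0.46j), (0.04+0.46j), 0.63+0.00j], [0.73+0.00j, 0.73-0.00j, 0.74+0.00j]]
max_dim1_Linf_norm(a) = 4.17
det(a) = -5.53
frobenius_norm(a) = 5.94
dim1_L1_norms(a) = [4.37, 7.46, 3.19]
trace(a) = -3.20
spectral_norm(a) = 5.11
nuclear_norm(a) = 8.47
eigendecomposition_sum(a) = [[(-1.55+0.83j), -0.58-0.31j, 0.98+0.01j], [(0.37+1.58j), -0.42+0.45j, (0.24-0.88j)], [(-2.41+0.8j), -0.75-0.59j, 1.40+0.26j]] + [[-1.55-0.83j,(-0.58+0.31j),0.98-0.01j], [(0.37-1.58j),-0.42-0.45j,0.24+0.88j], [-2.41-0.80j,-0.75+0.59j,(1.4-0.26j)]] + [[1.25+0.00j, (-0.23+0j), -0.84-0.00j], [(3.43+0j), (-0.64+0j), (-2.3-0j)], [3.99+0.00j, -0.74+0.00j, (-2.68-0j)]]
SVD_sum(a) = [[-1.78, 0.22, 0.81],[4.23, -0.53, -1.93],[-0.48, 0.06, 0.22]] + [[-0.17, -1.62, 0.07], [-0.10, -0.95, 0.04], [-0.24, -2.31, 0.1]] + [[0.11, -0.0, 0.24], [0.04, -0.0, 0.08], [-0.09, 0.00, -0.2]]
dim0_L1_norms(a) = [6.83, 5.13, 3.06]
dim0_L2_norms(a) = [4.63, 3.04, 2.14]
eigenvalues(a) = [(-0.57+1.53j), (-0.57-1.53j), (-2.07+0j)]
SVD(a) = [[-0.39,-0.54,-0.74], [0.92,-0.32,-0.24], [-0.10,-0.78,0.62]] @ diag([5.109378455003439, 2.998521441632173, 0.36099995515068184]) @ [[0.9, -0.11, -0.41],[0.1, 0.99, -0.04],[-0.41, 0.00, -0.91]]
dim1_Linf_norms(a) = [1.84, 4.17, 2.25]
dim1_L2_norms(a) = [2.57, 4.78, 2.4]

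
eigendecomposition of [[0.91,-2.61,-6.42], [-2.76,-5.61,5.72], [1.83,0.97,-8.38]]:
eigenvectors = [[-0.95,  -0.16,  0.77], [0.27,  0.80,  0.44], [-0.16,  -0.58,  0.46]]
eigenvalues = [0.54, -9.2, -4.42]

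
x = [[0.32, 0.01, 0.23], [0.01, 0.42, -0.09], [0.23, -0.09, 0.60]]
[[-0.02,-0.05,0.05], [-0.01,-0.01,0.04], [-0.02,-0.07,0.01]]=x @ [[-0.06,-0.08,0.17], [-0.02,-0.03,0.08], [-0.02,-0.09,-0.03]]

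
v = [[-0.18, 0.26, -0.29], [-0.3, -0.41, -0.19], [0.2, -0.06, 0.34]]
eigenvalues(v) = [(-0.22+0.18j), (-0.22-0.18j), (0.19+0j)]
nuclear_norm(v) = 1.17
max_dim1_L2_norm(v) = 0.54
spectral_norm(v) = 0.62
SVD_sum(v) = [[-0.18, -0.05, -0.21], [-0.27, -0.08, -0.31], [0.24, 0.07, 0.27]] + [[0.02,0.31,-0.10], [-0.03,-0.33,0.11], [-0.01,-0.14,0.05]] + [[-0.02,0.01,0.02], [-0.01,0.0,0.01], [-0.03,0.01,0.02]]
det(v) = 0.01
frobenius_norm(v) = 0.80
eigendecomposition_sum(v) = [[(-0.04+0.29j), 0.14+0.20j, -0.04+0.21j], [(-0.15-0.2j), (-0.21-0.03j), (-0.1-0.15j)], [0.03-0.11j, (-0.04-0.09j), 0.03-0.08j]] + [[(-0.04-0.29j), (0.14-0.2j), -0.04-0.21j], [(-0.15+0.2j), (-0.21+0.03j), (-0.1+0.15j)], [0.03+0.11j, (-0.04+0.09j), 0.03+0.08j]] + [[-0.10-0.00j, (-0.02+0j), (-0.21-0j)], [(0.01+0j), 0.00-0.00j, 0.02+0.00j], [(0.13+0j), 0.03-0.00j, (0.28+0j)]]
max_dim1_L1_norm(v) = 0.9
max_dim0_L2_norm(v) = 0.49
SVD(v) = [[0.45, 0.65, -0.61], [0.67, -0.70, -0.25], [-0.59, -0.30, -0.75]] @ diag([0.6207172024433896, 0.4999404967669981, 0.047640888774452134]) @ [[-0.64, -0.19, -0.74], [0.07, 0.95, -0.31], [0.76, -0.25, -0.60]]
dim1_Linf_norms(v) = [0.29, 0.41, 0.34]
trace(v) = -0.25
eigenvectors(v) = [[-0.73+0.00j, -0.73-0.00j, -0.60+0.00j], [0.43-0.45j, 0.43+0.45j, (0.05+0j)], [0.29+0.05j, 0.29-0.05j, 0.80+0.00j]]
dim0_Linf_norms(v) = [0.3, 0.41, 0.34]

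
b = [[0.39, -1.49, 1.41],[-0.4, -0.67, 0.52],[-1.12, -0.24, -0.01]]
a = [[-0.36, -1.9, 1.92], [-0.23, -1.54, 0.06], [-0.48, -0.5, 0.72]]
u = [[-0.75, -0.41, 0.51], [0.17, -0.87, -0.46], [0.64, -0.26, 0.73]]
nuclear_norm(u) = 3.00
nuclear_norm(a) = 4.46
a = b + u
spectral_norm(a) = 3.12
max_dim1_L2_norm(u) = 1.01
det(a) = -1.07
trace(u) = -0.89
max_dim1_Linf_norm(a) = 1.92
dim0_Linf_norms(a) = [0.48, 1.9, 1.92]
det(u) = 1.00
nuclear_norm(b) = 3.49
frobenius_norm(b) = 2.56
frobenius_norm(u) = 1.73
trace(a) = -1.18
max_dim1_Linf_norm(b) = 1.49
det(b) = 0.00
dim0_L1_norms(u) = [1.56, 1.54, 1.7]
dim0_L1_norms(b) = [1.91, 2.4, 1.94]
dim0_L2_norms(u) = [1.0, 1.0, 1.0]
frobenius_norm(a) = 3.29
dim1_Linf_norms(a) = [1.92, 1.54, 0.72]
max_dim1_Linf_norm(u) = 0.87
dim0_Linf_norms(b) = [1.12, 1.49, 1.41]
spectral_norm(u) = 1.01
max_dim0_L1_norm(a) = 3.94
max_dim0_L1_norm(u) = 1.7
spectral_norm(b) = 2.23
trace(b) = -0.29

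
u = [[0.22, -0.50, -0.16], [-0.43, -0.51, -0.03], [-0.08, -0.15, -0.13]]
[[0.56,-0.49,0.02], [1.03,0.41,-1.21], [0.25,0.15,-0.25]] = u @ [[-0.66, -1.56, 1.85], [-1.47, 0.56, 0.82], [0.18, -0.84, -0.17]]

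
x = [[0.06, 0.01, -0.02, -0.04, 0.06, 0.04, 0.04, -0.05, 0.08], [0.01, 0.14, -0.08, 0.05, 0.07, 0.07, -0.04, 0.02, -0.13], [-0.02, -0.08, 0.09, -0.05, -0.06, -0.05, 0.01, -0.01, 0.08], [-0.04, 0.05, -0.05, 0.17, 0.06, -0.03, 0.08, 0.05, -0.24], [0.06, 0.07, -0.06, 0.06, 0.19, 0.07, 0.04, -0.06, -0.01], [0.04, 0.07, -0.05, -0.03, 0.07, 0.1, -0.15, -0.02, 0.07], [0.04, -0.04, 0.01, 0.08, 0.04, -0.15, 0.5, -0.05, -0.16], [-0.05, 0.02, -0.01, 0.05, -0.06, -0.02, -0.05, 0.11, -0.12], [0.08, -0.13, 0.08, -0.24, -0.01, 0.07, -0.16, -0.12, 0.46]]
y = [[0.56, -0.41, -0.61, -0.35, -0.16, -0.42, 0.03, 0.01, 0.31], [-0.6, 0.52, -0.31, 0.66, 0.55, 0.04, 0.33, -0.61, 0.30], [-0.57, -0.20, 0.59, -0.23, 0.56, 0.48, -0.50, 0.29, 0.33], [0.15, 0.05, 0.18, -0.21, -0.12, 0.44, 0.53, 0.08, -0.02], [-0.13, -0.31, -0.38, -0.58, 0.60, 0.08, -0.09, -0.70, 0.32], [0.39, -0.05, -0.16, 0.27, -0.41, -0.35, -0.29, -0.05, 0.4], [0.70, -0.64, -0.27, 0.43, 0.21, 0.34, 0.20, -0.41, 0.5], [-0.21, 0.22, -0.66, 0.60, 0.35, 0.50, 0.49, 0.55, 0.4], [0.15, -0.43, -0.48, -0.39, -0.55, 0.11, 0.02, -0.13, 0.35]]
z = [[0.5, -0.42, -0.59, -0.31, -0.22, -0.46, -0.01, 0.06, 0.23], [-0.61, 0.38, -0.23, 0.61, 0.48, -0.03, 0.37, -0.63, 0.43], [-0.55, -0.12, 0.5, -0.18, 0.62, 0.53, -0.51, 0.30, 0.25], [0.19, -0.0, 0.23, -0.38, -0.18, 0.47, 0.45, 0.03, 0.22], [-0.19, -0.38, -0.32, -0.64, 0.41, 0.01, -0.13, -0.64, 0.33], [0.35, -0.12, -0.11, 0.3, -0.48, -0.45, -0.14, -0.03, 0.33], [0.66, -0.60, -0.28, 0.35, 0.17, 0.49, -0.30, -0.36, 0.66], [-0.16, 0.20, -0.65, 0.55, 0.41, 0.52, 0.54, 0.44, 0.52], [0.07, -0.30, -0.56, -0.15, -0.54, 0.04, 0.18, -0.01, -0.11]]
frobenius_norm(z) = 3.52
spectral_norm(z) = 1.89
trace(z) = 0.99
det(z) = -0.06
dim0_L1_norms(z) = [3.28, 2.52, 3.47, 3.47, 3.51, 3.0, 2.63, 2.5, 3.08]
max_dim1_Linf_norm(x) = 0.5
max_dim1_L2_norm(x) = 0.59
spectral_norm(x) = 0.80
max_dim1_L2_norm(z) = 1.41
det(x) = 0.00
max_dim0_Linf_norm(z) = 0.66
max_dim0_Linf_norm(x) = 0.5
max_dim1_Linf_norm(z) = 0.66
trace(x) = 1.82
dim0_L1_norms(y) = [3.46, 2.83, 3.64, 3.72, 3.51, 2.76, 2.48, 2.83, 2.93]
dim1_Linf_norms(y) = [0.61, 0.66, 0.59, 0.53, 0.7, 0.41, 0.7, 0.66, 0.55]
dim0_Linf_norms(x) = [0.08, 0.14, 0.09, 0.24, 0.19, 0.15, 0.5, 0.12, 0.46]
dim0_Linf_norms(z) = [0.66, 0.6, 0.65, 0.64, 0.62, 0.53, 0.54, 0.64, 0.66]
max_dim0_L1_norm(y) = 3.72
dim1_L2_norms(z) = [1.09, 1.38, 1.3, 0.86, 1.18, 0.9, 1.39, 1.41, 0.88]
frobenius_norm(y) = 3.58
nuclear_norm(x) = 1.83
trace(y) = 2.81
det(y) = -0.13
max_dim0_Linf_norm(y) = 0.7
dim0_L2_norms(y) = [1.32, 1.11, 1.33, 1.33, 1.29, 1.05, 1.01, 1.2, 1.04]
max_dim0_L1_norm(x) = 1.35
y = x + z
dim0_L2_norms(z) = [1.26, 0.99, 1.28, 1.26, 1.26, 1.2, 1.02, 1.11, 1.13]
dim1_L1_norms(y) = [2.86, 3.92, 3.75, 1.78, 3.19, 2.37, 3.7, 3.98, 2.61]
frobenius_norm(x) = 1.01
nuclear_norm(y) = 9.30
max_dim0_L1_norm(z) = 3.51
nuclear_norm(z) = 9.15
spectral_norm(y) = 1.94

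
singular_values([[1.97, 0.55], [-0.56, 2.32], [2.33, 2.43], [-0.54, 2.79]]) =[4.56, 2.91]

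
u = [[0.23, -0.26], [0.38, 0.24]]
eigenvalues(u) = [(0.24+0.31j), (0.24-0.31j)]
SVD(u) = [[-0.27, -0.96], [-0.96, 0.27]] @ diag([0.45722812351606784, 0.3368121777281448]) @ [[-0.94, -0.35], [-0.35, 0.94]]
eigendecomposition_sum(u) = [[0.12+0.16j, (-0.13+0.1j)], [0.19-0.14j, (0.12+0.16j)]] + [[0.12-0.16j, (-0.13-0.1j)], [0.19+0.14j, 0.12-0.16j]]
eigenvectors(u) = [[0.01-0.64j, (0.01+0.64j)],  [(-0.77+0j), (-0.77-0j)]]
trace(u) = 0.47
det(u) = 0.15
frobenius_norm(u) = 0.57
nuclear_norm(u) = 0.79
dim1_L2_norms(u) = [0.35, 0.45]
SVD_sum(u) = [[0.12,0.04],  [0.41,0.15]] + [[0.11, -0.30],  [-0.03, 0.09]]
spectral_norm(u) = 0.46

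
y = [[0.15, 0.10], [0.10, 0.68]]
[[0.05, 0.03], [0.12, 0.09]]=y @ [[0.21, 0.15], [0.15, 0.11]]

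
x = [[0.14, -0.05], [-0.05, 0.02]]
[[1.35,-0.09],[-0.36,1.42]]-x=[[1.21, -0.04], [-0.31, 1.40]]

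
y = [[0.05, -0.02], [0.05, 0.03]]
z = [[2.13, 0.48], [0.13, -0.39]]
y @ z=[[0.10, 0.03], [0.11, 0.01]]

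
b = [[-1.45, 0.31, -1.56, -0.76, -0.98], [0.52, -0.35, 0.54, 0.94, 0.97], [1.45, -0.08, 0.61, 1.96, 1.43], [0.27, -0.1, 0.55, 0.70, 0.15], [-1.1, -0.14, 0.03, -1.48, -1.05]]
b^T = [[-1.45,0.52,1.45,0.27,-1.10],[0.31,-0.35,-0.08,-0.1,-0.14],[-1.56,0.54,0.61,0.55,0.03],[-0.76,0.94,1.96,0.70,-1.48],[-0.98,0.97,1.43,0.15,-1.05]]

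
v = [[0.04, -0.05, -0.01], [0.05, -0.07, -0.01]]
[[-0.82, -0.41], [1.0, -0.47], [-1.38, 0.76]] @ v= [[-0.05, 0.07, 0.01], [0.02, -0.02, -0.01], [-0.02, 0.02, 0.01]]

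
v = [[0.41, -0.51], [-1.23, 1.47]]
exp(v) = [[2.24, -1.51],[-3.65, 5.38]]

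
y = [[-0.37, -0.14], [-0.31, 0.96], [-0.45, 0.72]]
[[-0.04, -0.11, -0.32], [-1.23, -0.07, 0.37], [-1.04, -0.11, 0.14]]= y @ [[0.54, 0.28, 0.64], [-1.11, 0.02, 0.59]]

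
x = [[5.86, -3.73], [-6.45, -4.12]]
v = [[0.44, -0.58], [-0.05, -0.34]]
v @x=[[6.32, 0.75], [1.9, 1.59]]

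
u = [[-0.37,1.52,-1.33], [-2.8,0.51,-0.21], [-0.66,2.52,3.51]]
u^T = [[-0.37, -2.8, -0.66],[1.52, 0.51, 2.52],[-1.33, -0.21, 3.51]]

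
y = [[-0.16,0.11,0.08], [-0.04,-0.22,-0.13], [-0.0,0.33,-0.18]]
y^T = [[-0.16,  -0.04,  -0.00], [0.11,  -0.22,  0.33], [0.08,  -0.13,  -0.18]]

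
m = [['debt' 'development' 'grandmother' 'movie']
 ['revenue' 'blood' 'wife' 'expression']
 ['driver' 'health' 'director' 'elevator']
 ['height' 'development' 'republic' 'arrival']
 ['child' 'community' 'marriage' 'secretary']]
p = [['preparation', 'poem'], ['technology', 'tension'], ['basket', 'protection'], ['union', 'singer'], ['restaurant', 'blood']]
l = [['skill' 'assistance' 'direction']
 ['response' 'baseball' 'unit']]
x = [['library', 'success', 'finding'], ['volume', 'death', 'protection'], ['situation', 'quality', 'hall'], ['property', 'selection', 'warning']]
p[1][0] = 'technology'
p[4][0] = 'restaurant'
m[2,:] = ['driver', 'health', 'director', 'elevator']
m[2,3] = 'elevator'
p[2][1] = 'protection'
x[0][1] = 'success'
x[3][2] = 'warning'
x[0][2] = 'finding'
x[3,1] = 'selection'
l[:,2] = ['direction', 'unit']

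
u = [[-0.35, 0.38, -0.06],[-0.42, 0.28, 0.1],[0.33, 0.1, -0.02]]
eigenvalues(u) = [(-0.14+0.32j), (-0.14-0.32j), (0.18+0j)]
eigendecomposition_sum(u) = [[(-0.16+0.15j), 0.16+0.00j, -0.05-0.06j],[-0.19-0.03j, (0.08+0.11j), 0.02-0.07j],[0.20+0.15j, (-0.03-0.18j), -0.06+0.07j]] + [[-0.16-0.15j, 0.16-0.00j, (-0.05+0.06j)], [-0.19+0.03j, (0.08-0.11j), (0.02+0.07j)], [0.20-0.15j, -0.03+0.18j, -0.06-0.07j]] + [[(-0.03-0j), 0.06+0.00j, 0.04-0.00j], [-0.05-0.00j, (0.11+0j), (0.07-0j)], [-0.07-0.00j, 0.16+0.00j, (0.1-0j)]]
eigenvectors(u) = [[-0.10+0.57j, (-0.1-0.57j), (0.31+0j)], [(-0.44+0.23j), (-0.44-0.23j), 0.56+0.00j], [(0.65+0j), (0.65-0j), 0.77+0.00j]]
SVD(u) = [[-0.67, 0.44, -0.60], [-0.68, -0.05, 0.73], [0.29, 0.89, 0.34]] @ diag([0.745624857509243, 0.29655377702404784, 0.10343804521109319]) @ [[0.83, -0.56, -0.05], [0.54, 0.82, -0.17], [0.13, 0.11, 0.98]]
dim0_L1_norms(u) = [1.1, 0.76, 0.18]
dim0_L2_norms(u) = [0.64, 0.48, 0.12]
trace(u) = -0.09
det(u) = 0.02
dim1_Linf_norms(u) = [0.38, 0.42, 0.33]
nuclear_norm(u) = 1.15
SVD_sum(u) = [[-0.41, 0.28, 0.02],[-0.42, 0.28, 0.02],[0.18, -0.12, -0.01]] + [[0.07, 0.11, -0.02], [-0.01, -0.01, 0.00], [0.14, 0.22, -0.04]] + [[-0.01, -0.01, -0.06], [0.01, 0.01, 0.07], [0.00, 0.00, 0.03]]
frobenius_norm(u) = 0.81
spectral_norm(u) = 0.75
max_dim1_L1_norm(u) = 0.8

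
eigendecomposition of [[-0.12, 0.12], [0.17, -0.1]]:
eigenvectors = [[-0.67, -0.62], [0.74, -0.79]]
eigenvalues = [-0.25, 0.03]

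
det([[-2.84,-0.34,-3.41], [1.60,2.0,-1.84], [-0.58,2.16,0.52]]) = -30.061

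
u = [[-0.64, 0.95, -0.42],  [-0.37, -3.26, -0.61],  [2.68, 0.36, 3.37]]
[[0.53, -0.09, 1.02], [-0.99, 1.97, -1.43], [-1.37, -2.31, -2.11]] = u@[[0.09,-0.38,-0.72], [0.39,-0.50,0.54], [-0.52,-0.33,-0.11]]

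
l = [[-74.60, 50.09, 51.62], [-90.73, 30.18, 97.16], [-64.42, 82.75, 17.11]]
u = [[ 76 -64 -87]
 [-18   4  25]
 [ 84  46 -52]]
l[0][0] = -74.6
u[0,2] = -87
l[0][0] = -74.6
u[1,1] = 4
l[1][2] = 97.16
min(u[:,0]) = -18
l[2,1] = 82.75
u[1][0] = -18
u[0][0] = 76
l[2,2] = 17.11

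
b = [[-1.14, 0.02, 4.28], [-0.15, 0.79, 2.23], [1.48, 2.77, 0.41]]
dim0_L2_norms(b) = [1.87, 2.88, 4.84]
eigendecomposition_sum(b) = [[-1.61, -1.60, 2.57], [-0.53, -0.53, 0.85], [0.95, 0.94, -1.52]] + [[0.0, -0.00, 0.00], [-0.0, 0.00, -0.0], [0.00, -0.00, 0.0]] + [[0.47,1.62,1.7], [0.38,1.31,1.38], [0.53,1.83,1.93]]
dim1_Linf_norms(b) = [4.28, 2.23, 2.77]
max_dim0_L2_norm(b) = 4.84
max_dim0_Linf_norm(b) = 4.28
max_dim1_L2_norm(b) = 4.43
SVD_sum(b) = [[-0.82,0.58,4.27],  [-0.43,0.30,2.24],  [-0.09,0.06,0.47]] + [[-0.32, -0.56, 0.01], [0.28, 0.49, -0.01], [1.57, 2.71, -0.06]] + [[0.0, -0.00, 0.0], [-0.0, 0.00, -0.0], [0.0, -0.00, 0.00]]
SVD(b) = [[-0.88, 0.20, 0.43], [-0.46, -0.17, -0.87], [-0.10, -0.96, 0.24]] @ diag([4.974548052576206, 3.243942769820391, 0.0026417305499638432]) @ [[0.19, -0.13, -0.97], [-0.5, -0.86, 0.02], [0.84, -0.48, 0.23]]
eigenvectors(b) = [[0.83, 0.84, 0.58],[0.27, -0.48, 0.47],[-0.49, 0.23, 0.66]]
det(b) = -0.04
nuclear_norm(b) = 8.22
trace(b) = 0.06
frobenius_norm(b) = 5.94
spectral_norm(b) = 4.97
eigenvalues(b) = [-3.65, 0.0, 3.71]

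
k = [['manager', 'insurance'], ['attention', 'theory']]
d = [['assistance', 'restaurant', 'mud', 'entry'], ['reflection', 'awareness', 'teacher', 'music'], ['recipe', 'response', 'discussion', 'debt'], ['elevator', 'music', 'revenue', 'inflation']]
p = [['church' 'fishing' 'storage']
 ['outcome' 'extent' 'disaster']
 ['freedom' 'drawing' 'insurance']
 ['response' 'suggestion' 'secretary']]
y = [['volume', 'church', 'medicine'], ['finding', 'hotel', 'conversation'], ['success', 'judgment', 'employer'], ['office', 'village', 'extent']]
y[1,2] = 'conversation'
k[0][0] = 'manager'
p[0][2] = 'storage'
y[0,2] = 'medicine'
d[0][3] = 'entry'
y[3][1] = 'village'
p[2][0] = 'freedom'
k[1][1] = 'theory'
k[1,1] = 'theory'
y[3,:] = ['office', 'village', 'extent']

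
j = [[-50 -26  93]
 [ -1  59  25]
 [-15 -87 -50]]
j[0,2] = 93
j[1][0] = -1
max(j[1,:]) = 59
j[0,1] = -26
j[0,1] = -26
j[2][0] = -15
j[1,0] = -1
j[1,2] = 25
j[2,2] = -50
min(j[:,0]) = -50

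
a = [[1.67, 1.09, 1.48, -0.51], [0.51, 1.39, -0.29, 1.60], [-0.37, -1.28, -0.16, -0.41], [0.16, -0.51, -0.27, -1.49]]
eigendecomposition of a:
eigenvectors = [[(0.31+0j), 0.01+0.00j, (0.39+0.32j), 0.39-0.32j], [0.76+0.00j, -0.79+0.00j, -0.49-0.19j, (-0.49+0.19j)], [(-0.57+0j), (0.61+0j), -0.19-0.29j, -0.19+0.29j], [(-0.06+0j), (0.08+0j), (0.59+0j), (0.59-0j)]]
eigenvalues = [(1.7+0j), (1.44+0j), (-0.86+0.39j), (-0.86-0.39j)]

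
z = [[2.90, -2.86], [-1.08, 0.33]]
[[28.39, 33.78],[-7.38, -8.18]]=z @ [[5.5, 5.75], [-4.35, -5.98]]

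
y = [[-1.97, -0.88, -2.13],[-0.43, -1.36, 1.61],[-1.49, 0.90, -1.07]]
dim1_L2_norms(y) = [3.03, 2.15, 2.04]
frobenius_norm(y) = 4.24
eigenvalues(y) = [1.07, -3.35, -2.13]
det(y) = 7.64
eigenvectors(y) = [[-0.59, 0.72, -0.29], [0.52, -0.33, -0.89], [0.62, 0.61, 0.35]]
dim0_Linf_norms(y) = [1.97, 1.36, 2.13]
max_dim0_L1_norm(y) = 4.81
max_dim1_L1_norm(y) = 4.98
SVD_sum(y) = [[-1.80, 0.12, -2.21], [0.65, -0.04, 0.8], [-1.14, 0.07, -1.4]] + [[-0.42, -0.78, 0.30], [-0.83, -1.54, 0.59], [0.19, 0.35, -0.14]] + [[0.25, -0.22, -0.22], [-0.25, 0.22, 0.22], [-0.54, 0.47, 0.47]]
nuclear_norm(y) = 6.67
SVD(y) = [[-0.81, -0.44, -0.39], [0.29, -0.87, 0.39], [-0.51, 0.2, 0.84]] @ diag([3.5339932174132005, 2.1105158119962586, 1.0248975298005505]) @ [[0.63, -0.04, 0.78], [0.45, 0.83, -0.32], [-0.63, 0.55, 0.54]]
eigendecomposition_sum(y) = [[0.29, -0.29, -0.50],[-0.25, 0.25, 0.44],[-0.3, 0.31, 0.53]] + [[-1.91,-0.05,-1.75], [0.88,0.02,0.81], [-1.6,-0.04,-1.46]] + [[-0.35, -0.54, 0.12],[-1.06, -1.64, 0.36],[0.41, 0.64, -0.14]]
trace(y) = -4.40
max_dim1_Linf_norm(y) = 2.13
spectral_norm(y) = 3.53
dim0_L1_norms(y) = [3.89, 3.14, 4.81]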